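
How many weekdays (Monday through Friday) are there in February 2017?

Feb 1, 2017 is a Wednesday.
The range spans 28 days (inclusive of both endpoints).
28 = 7 × 4, so the span is exactly 4 full weeks.
Each full week contributes 5 weekdays (Mon–Fri): 4 × 5 = 20.

20 weekdays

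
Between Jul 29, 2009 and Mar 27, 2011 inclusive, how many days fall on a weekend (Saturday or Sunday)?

174

Jul 29, 2009 is a Wednesday.
That's 607 days from start to end, counting both.
607 = 7 × 86 + 5, so there are 86 full weeks plus 5 extra days.
Each full week contributes 2 weekend days (Sat, Sun): 86 × 2 = 172.
The 5 extra days are Wed, Thu, Fri, Sat, Sun — 2 of them qualify.
Total: 172 + 2 = 174.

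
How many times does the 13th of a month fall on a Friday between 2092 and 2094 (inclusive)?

5

Friday-the-13ths by year:
2092: Jun
2093: Feb, Mar, Nov
2094: Aug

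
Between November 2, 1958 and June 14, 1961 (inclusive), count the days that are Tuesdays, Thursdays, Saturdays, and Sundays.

546

November 2, 1958 is a Sunday.
From November 2, 1958 to June 14, 1961 is 956 days inclusive.
956 = 7 × 136 + 4, so there are 136 full weeks plus 4 extra days.
Each full week contributes 4 days from the set (Tue, Thu, Sat, Sun): 136 × 4 = 544.
The 4 extra days are Sunday, Monday, Tuesday, Wednesday — 2 of them qualify.
Total: 544 + 2 = 546.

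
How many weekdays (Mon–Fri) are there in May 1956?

23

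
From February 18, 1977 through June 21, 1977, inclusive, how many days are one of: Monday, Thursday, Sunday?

53

February 18, 1977 is a Friday.
That's 124 days from start to end, counting both.
124 = 7 × 17 + 5, so there are 17 full weeks plus 5 extra days.
Each full week contributes 3 days from the set (Mon, Thu, Sun): 17 × 3 = 51.
The 5 extra days are Fri, Sat, Sun, Mon, Tue — 2 of them qualify.
Total: 51 + 2 = 53.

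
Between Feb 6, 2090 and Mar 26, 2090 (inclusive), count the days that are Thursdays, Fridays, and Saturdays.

Feb 6, 2090 is a Monday.
From Feb 6, 2090 to Mar 26, 2090 is 49 days inclusive.
49 = 7 × 7, so the span is exactly 7 full weeks.
Each full week contributes 3 days from the set (Thu, Fri, Sat): 7 × 3 = 21.

21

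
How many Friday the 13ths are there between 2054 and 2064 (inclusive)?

18

Friday-the-13ths by year:
2054: Feb, Mar, Nov
2055: Aug
2056: Oct
2057: Apr, Jul
2058: Sep, Dec
2059: Jun
2060: Feb, Aug
2061: May
2062: Jan, Oct
2063: Apr, Jul
2064: Jun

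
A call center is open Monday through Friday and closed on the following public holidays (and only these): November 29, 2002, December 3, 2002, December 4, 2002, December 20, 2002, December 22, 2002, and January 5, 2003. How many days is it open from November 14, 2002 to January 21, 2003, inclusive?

45 business days

November 14, 2002 is a Thursday.
From November 14, 2002 to January 21, 2003 is 69 days inclusive.
69 = 7 × 9 + 6, so there are 9 full weeks plus 6 extra days.
Each full week contributes 5 weekdays (Mon–Fri): 9 × 5 = 45.
The 6 extra days are Thursday, Friday, Saturday, Sunday, Monday, Tuesday — 4 of them qualify.
Total: 45 + 4 = 49.
Holidays: November 29, 2002 (Fri); December 3, 2002 (Tue); December 4, 2002 (Wed); December 20, 2002 (Fri); December 22, 2002 (Sun); January 5, 2003 (Sun).
4 of the 6 holidays fall on weekdays; the rest are weekends and were already excluded.
Business days: 49 − 4 = 45.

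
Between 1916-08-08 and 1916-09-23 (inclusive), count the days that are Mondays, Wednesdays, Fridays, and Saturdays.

1916-08-08 is a Tuesday.
That's 47 days from start to end, counting both.
47 = 7 × 6 + 5, so there are 6 full weeks plus 5 extra days.
Each full week contributes 4 days from the set (Mon, Wed, Fri, Sat): 6 × 4 = 24.
The 5 extra days are Tue, Wed, Thu, Fri, Sat — 3 of them qualify.
Total: 24 + 3 = 27.

27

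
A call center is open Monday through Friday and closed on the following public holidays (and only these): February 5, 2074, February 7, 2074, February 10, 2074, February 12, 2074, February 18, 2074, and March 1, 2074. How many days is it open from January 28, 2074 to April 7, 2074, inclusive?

46

January 28, 2074 is a Sunday.
The range spans 70 days (inclusive of both endpoints).
70 = 7 × 10, so the span is exactly 10 full weeks.
Each full week contributes 5 weekdays (Mon–Fri): 10 × 5 = 50.
Total: 50.
Holidays: February 5, 2074 (Mon); February 7, 2074 (Wed); February 10, 2074 (Sat); February 12, 2074 (Mon); February 18, 2074 (Sun); March 1, 2074 (Thu).
4 of the 6 holidays fall on weekdays; the rest are weekends and were already excluded.
Business days: 50 − 4 = 46.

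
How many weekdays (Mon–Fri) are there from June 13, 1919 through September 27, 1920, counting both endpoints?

337

June 13, 1919 is a Friday.
That's 473 days from start to end, counting both.
473 = 7 × 67 + 4, so there are 67 full weeks plus 4 extra days.
Each full week contributes 5 weekdays (Mon–Fri): 67 × 5 = 335.
The 4 extra days are Friday, Saturday, Sunday, Monday — 2 of them qualify.
Total: 335 + 2 = 337.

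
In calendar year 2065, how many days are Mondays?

52

January 1, 2065 is a Thursday.
That's 365 days from start to end, counting both.
365 = 7 × 52 + 1, so there are 52 full weeks plus 1 extra day.
Each full week contributes one Monday: 52 so far.
The 1 extra day is Thursday — none qualify.
Total: 52 + 0 = 52.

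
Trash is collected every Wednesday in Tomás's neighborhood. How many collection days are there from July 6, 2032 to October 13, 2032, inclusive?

15 Wednesdays

July 6, 2032 is a Tuesday.
The range spans 100 days (inclusive of both endpoints).
100 = 7 × 14 + 2, so there are 14 full weeks plus 2 extra days.
Each full week contributes one Wednesday: 14 so far.
The 2 extra days are Tue, Wed — 1 of them qualifies.
Total: 14 + 1 = 15.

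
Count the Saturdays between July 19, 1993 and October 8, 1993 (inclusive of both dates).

11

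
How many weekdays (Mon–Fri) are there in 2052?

262 weekdays

January 1, 2052 is a Monday.
That's 366 days from start to end, counting both.
366 = 7 × 52 + 2, so there are 52 full weeks plus 2 extra days.
Each full week contributes 5 weekdays (Mon–Fri): 52 × 5 = 260.
The 2 extra days are Monday, Tuesday — 2 of them qualify.
Total: 260 + 2 = 262.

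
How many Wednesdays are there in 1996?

January 1, 1996 is a Monday.
The range spans 366 days (inclusive of both endpoints).
366 = 7 × 52 + 2, so there are 52 full weeks plus 2 extra days.
Each full week contributes one Wednesday: 52 so far.
The 2 extra days are Monday, Tuesday — none qualify.
Total: 52 + 0 = 52.

52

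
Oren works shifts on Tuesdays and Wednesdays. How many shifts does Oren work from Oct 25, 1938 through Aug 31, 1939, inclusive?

90

Oct 25, 1938 is a Tuesday.
From Oct 25, 1938 to Aug 31, 1939 is 311 days inclusive.
311 = 7 × 44 + 3, so there are 44 full weeks plus 3 extra days.
Each full week contributes 2 days from the set (Tue, Wed): 44 × 2 = 88.
The 3 extra days are Tue, Wed, Thu — 2 of them qualify.
Total: 88 + 2 = 90.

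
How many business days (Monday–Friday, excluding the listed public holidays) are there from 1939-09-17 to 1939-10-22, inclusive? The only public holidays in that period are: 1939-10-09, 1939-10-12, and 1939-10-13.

1939-09-17 is a Sunday.
That's 36 days from start to end, counting both.
36 = 7 × 5 + 1, so there are 5 full weeks plus 1 extra day.
Each full week contributes 5 weekdays (Mon–Fri): 5 × 5 = 25.
The 1 extra day is Sun — none qualify.
Total: 25 + 0 = 25.
Holidays: 1939-10-09 (Mon); 1939-10-12 (Thu); 1939-10-13 (Fri).
All 3 holidays fall on weekdays, so subtract 3.
Business days: 25 − 3 = 22.

22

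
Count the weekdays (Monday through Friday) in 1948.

1 January 1948 is a Thursday.
The range spans 366 days (inclusive of both endpoints).
366 = 7 × 52 + 2, so there are 52 full weeks plus 2 extra days.
Each full week contributes 5 weekdays (Mon–Fri): 52 × 5 = 260.
The 2 extra days are Thursday, Friday — 2 of them qualify.
Total: 260 + 2 = 262.

262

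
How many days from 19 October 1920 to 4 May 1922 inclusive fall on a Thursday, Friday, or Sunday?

19 October 1920 is a Tuesday.
That's 563 days from start to end, counting both.
563 = 7 × 80 + 3, so there are 80 full weeks plus 3 extra days.
Each full week contributes 3 days from the set (Thu, Fri, Sun): 80 × 3 = 240.
The 3 extra days are Tuesday, Wednesday, Thursday — 1 of them qualifies.
Total: 240 + 1 = 241.

241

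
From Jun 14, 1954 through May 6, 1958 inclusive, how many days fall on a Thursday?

203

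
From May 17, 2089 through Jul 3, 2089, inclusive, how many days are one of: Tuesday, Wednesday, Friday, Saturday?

28

May 17, 2089 is a Tuesday.
The range spans 48 days (inclusive of both endpoints).
48 = 7 × 6 + 6, so there are 6 full weeks plus 6 extra days.
Each full week contributes 4 days from the set (Tue, Wed, Fri, Sat): 6 × 4 = 24.
The 6 extra days are Tue, Wed, Thu, Fri, Sat, Sun — 4 of them qualify.
Total: 24 + 4 = 28.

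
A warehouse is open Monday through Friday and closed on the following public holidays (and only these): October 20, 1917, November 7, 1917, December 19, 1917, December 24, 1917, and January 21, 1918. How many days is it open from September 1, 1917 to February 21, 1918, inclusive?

September 1, 1917 is a Saturday.
From September 1, 1917 to February 21, 1918 is 174 days inclusive.
174 = 7 × 24 + 6, so there are 24 full weeks plus 6 extra days.
Each full week contributes 5 weekdays (Mon–Fri): 24 × 5 = 120.
The 6 extra days are Saturday, Sunday, Monday, Tuesday, Wednesday, Thursday — 4 of them qualify.
Total: 120 + 4 = 124.
Holidays: October 20, 1917 (Sat); November 7, 1917 (Wed); December 19, 1917 (Wed); December 24, 1917 (Mon); January 21, 1918 (Mon).
4 of the 5 holidays fall on weekdays; the rest are weekends and were already excluded.
Business days: 124 − 4 = 120.

120 working days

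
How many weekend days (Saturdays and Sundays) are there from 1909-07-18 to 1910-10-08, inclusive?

1909-07-18 is a Sunday.
The range spans 448 days (inclusive of both endpoints).
448 = 7 × 64, so the span is exactly 64 full weeks.
Each full week contributes 2 weekend days (Sat, Sun): 64 × 2 = 128.
Total: 128.

128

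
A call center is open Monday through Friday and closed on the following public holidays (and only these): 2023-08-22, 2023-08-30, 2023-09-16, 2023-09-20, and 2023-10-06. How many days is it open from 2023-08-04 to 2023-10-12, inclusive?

46 working days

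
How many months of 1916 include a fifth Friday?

A month has five Fridays exactly when Friday falls within its first (length − 28) days.
Jan: 31 days, starts Sat → 5 of Sat, Sun, Mon
Feb: 29 days, starts Tue → 5 of Tue
Mar: 31 days, starts Wed → 5 of Wed, Thu, Fri ✓
Apr: 30 days, starts Sat → 5 of Sat, Sun
May: 31 days, starts Mon → 5 of Mon, Tue, Wed
Jun: 30 days, starts Thu → 5 of Thu, Fri ✓
Jul: 31 days, starts Sat → 5 of Sat, Sun, Mon
Aug: 31 days, starts Tue → 5 of Tue, Wed, Thu
Sep: 30 days, starts Fri → 5 of Fri, Sat ✓
Oct: 31 days, starts Sun → 5 of Sun, Mon, Tue
Nov: 30 days, starts Wed → 5 of Wed, Thu
Dec: 31 days, starts Fri → 5 of Fri, Sat, Sun ✓
Months with five Fridays: Mar, Jun, Sep, Dec.

4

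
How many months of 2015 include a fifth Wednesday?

4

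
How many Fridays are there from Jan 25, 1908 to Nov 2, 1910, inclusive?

144

Jan 25, 1908 is a Saturday.
The range spans 1013 days (inclusive of both endpoints).
1013 = 7 × 144 + 5, so there are 144 full weeks plus 5 extra days.
Each full week contributes one Friday: 144 so far.
The 5 extra days are Sat, Sun, Mon, Tue, Wed — none qualify.
Total: 144 + 0 = 144.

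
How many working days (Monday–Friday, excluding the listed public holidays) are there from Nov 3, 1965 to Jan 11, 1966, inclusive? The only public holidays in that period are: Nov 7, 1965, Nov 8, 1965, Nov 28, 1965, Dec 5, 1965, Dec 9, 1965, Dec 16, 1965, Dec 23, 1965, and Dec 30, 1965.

45 working days

Nov 3, 1965 is a Wednesday.
That's 70 days from start to end, counting both.
70 = 7 × 10, so the span is exactly 10 full weeks.
Each full week contributes 5 weekdays (Mon–Fri): 10 × 5 = 50.
Total: 50.
Holidays: Nov 7, 1965 (Sun); Nov 8, 1965 (Mon); Nov 28, 1965 (Sun); Dec 5, 1965 (Sun); Dec 9, 1965 (Thu); Dec 16, 1965 (Thu); Dec 23, 1965 (Thu); Dec 30, 1965 (Thu).
5 of the 8 holidays fall on weekdays; the rest are weekends and were already excluded.
Business days: 50 − 5 = 45.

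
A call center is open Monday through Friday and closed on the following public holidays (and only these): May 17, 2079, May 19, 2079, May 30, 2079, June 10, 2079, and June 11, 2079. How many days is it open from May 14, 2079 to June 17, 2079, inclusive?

May 14, 2079 is a Sunday.
That's 35 days from start to end, counting both.
35 = 7 × 5, so the span is exactly 5 full weeks.
Each full week contributes 5 weekdays (Mon–Fri): 5 × 5 = 25.
Holidays: May 17, 2079 (Wed); May 19, 2079 (Fri); May 30, 2079 (Tue); June 10, 2079 (Sat); June 11, 2079 (Sun).
3 of the 5 holidays fall on weekdays; the rest are weekends and were already excluded.
Business days: 25 − 3 = 22.

22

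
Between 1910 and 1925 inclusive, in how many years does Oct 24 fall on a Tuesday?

3

Day of week of October 24 in each year:
1910: Mon, 1911: Tue ✓, 1912: Thu, 1913: Fri, 1914: Sat, 1915: Sun, 1916: Tue ✓, 1917: Wed, 1918: Thu, 1919: Fri, 1920: Sun, 1921: Mon, 1922: Tue ✓, 1923: Wed, 1924: Fri, 1925: Sat
Tuesdays: 1911, 1916, 1922.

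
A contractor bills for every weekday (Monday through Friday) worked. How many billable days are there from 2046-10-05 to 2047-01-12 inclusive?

2046-10-05 is a Friday.
That's 100 days from start to end, counting both.
100 = 7 × 14 + 2, so there are 14 full weeks plus 2 extra days.
Each full week contributes 5 weekdays (Mon–Fri): 14 × 5 = 70.
The 2 extra days are Friday, Saturday — 1 of them qualifies.
Total: 70 + 1 = 71.

71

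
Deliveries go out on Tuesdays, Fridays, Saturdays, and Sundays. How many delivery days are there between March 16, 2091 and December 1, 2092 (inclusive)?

359

March 16, 2091 is a Friday.
The range spans 627 days (inclusive of both endpoints).
627 = 7 × 89 + 4, so there are 89 full weeks plus 4 extra days.
Each full week contributes 4 days from the set (Tue, Fri, Sat, Sun): 89 × 4 = 356.
The 4 extra days are Fri, Sat, Sun, Mon — 3 of them qualify.
Total: 356 + 3 = 359.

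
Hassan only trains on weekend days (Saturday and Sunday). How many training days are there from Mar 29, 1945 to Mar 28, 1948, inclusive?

Mar 29, 1945 is a Thursday.
From Mar 29, 1945 to Mar 28, 1948 is 1096 days inclusive.
1096 = 7 × 156 + 4, so there are 156 full weeks plus 4 extra days.
Each full week contributes 2 weekend days (Sat, Sun): 156 × 2 = 312.
The 4 extra days are Thursday, Friday, Saturday, Sunday — 2 of them qualify.
Total: 312 + 2 = 314.

314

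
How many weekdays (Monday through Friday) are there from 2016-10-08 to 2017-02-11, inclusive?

90 weekdays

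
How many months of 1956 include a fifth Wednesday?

A month has five Wednesdays exactly when Wednesday falls within its first (length − 28) days.
Jan: 31 days, starts Sun → 5 of Sun, Mon, Tue
Feb: 29 days, starts Wed → 5 of Wed ✓
Mar: 31 days, starts Thu → 5 of Thu, Fri, Sat
Apr: 30 days, starts Sun → 5 of Sun, Mon
May: 31 days, starts Tue → 5 of Tue, Wed, Thu ✓
Jun: 30 days, starts Fri → 5 of Fri, Sat
Jul: 31 days, starts Sun → 5 of Sun, Mon, Tue
Aug: 31 days, starts Wed → 5 of Wed, Thu, Fri ✓
Sep: 30 days, starts Sat → 5 of Sat, Sun
Oct: 31 days, starts Mon → 5 of Mon, Tue, Wed ✓
Nov: 30 days, starts Thu → 5 of Thu, Fri
Dec: 31 days, starts Sat → 5 of Sat, Sun, Mon
Months with five Wednesdays: Feb, May, Aug, Oct.

4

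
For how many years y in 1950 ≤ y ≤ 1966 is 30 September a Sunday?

Day of week of September 30 in each year:
1950: Sat, 1951: Sun ✓, 1952: Tue, 1953: Wed, 1954: Thu, 1955: Fri, 1956: Sun ✓, 1957: Mon, 1958: Tue, 1959: Wed, 1960: Fri, 1961: Sat, 1962: Sun ✓, 1963: Mon, 1964: Wed, 1965: Thu, 1966: Fri
Sundays: 1951, 1956, 1962.

3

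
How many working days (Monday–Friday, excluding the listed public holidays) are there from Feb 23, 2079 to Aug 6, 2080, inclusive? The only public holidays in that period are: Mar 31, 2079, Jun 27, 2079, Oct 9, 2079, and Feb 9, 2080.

Feb 23, 2079 is a Thursday.
That's 531 days from start to end, counting both.
531 = 7 × 75 + 6, so there are 75 full weeks plus 6 extra days.
Each full week contributes 5 weekdays (Mon–Fri): 75 × 5 = 375.
The 6 extra days are Thu, Fri, Sat, Sun, Mon, Tue — 4 of them qualify.
Total: 375 + 4 = 379.
Holidays: Mar 31, 2079 (Fri); Jun 27, 2079 (Tue); Oct 9, 2079 (Mon); Feb 9, 2080 (Fri).
All 4 holidays fall on weekdays, so subtract 4.
Business days: 379 − 4 = 375.

375 working days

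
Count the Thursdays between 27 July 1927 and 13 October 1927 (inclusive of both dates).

12

27 July 1927 is a Wednesday.
That's 79 days from start to end, counting both.
79 = 7 × 11 + 2, so there are 11 full weeks plus 2 extra days.
Each full week contributes one Thursday: 11 so far.
The 2 extra days are Wednesday, Thursday — 1 of them qualifies.
Total: 11 + 1 = 12.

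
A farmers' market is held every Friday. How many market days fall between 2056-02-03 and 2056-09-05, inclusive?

31

2056-02-03 is a Thursday.
That's 216 days from start to end, counting both.
216 = 7 × 30 + 6, so there are 30 full weeks plus 6 extra days.
Each full week contributes one Friday: 30 so far.
The 6 extra days are Thu, Fri, Sat, Sun, Mon, Tue — 1 of them qualifies.
Total: 30 + 1 = 31.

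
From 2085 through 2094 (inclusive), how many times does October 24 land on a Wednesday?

Day of week of October 24 in each year:
2085: Wed ✓, 2086: Thu, 2087: Fri, 2088: Sun, 2089: Mon, 2090: Tue, 2091: Wed ✓, 2092: Fri, 2093: Sat, 2094: Sun
Wednesdays: 2085, 2091.

2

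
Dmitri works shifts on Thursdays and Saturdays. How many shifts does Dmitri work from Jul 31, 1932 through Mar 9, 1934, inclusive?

Jul 31, 1932 is a Sunday.
The range spans 587 days (inclusive of both endpoints).
587 = 7 × 83 + 6, so there are 83 full weeks plus 6 extra days.
Each full week contributes 2 days from the set (Thu, Sat): 83 × 2 = 166.
The 6 extra days are Sunday, Monday, Tuesday, Wednesday, Thursday, Friday — 1 of them qualifies.
Total: 166 + 1 = 167.

167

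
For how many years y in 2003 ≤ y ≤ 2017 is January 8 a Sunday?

Day of week of January 8 in each year:
2003: Wed, 2004: Thu, 2005: Sat, 2006: Sun ✓, 2007: Mon, 2008: Tue, 2009: Thu, 2010: Fri, 2011: Sat, 2012: Sun ✓, 2013: Tue, 2014: Wed, 2015: Thu, 2016: Fri, 2017: Sun ✓
Sundays: 2006, 2012, 2017.

3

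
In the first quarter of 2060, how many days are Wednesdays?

January 1, 2060 is a Thursday.
That's 91 days from start to end, counting both.
91 = 7 × 13, so the span is exactly 13 full weeks.
Each full week contributes one Wednesday: 13 so far.

13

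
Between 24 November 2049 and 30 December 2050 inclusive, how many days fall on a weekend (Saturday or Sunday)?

24 November 2049 is a Wednesday.
That's 402 days from start to end, counting both.
402 = 7 × 57 + 3, so there are 57 full weeks plus 3 extra days.
Each full week contributes 2 weekend days (Sat, Sun): 57 × 2 = 114.
The 3 extra days are Wed, Thu, Fri — none qualify.
Total: 114 + 0 = 114.

114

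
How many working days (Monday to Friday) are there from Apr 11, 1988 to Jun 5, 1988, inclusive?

40 weekdays

Apr 11, 1988 is a Monday.
That's 56 days from start to end, counting both.
56 = 7 × 8, so the span is exactly 8 full weeks.
Each full week contributes 5 weekdays (Mon–Fri): 8 × 5 = 40.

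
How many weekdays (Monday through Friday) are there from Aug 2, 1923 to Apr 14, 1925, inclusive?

444

Aug 2, 1923 is a Thursday.
From Aug 2, 1923 to Apr 14, 1925 is 622 days inclusive.
622 = 7 × 88 + 6, so there are 88 full weeks plus 6 extra days.
Each full week contributes 5 weekdays (Mon–Fri): 88 × 5 = 440.
The 6 extra days are Thu, Fri, Sat, Sun, Mon, Tue — 4 of them qualify.
Total: 440 + 4 = 444.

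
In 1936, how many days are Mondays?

52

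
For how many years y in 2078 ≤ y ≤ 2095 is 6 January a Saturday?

Day of week of January 6 in each year:
2078: Thu, 2079: Fri, 2080: Sat ✓, 2081: Mon, 2082: Tue, 2083: Wed, 2084: Thu, 2085: Sat ✓, 2086: Sun, 2087: Mon, 2088: Tue, 2089: Thu, 2090: Fri, 2091: Sat ✓, 2092: Sun, 2093: Tue, 2094: Wed, 2095: Thu
Saturdays: 2080, 2085, 2091.

3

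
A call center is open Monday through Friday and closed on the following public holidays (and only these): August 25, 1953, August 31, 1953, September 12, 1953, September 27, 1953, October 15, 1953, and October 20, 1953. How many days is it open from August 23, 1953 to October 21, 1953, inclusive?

39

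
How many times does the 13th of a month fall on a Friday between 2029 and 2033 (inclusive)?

8

Friday-the-13ths by year:
2029: Apr, Jul
2030: Sep, Dec
2031: Jun
2032: Feb, Aug
2033: May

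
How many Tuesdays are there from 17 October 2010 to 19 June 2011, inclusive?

35

17 October 2010 is a Sunday.
The range spans 246 days (inclusive of both endpoints).
246 = 7 × 35 + 1, so there are 35 full weeks plus 1 extra day.
Each full week contributes one Tuesday: 35 so far.
The 1 extra day is Sun — none qualify.
Total: 35 + 0 = 35.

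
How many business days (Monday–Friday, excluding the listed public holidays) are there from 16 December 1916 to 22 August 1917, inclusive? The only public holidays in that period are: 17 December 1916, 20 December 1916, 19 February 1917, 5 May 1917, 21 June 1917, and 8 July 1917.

16 December 1916 is a Saturday.
The range spans 250 days (inclusive of both endpoints).
250 = 7 × 35 + 5, so there are 35 full weeks plus 5 extra days.
Each full week contributes 5 weekdays (Mon–Fri): 35 × 5 = 175.
The 5 extra days are Sat, Sun, Mon, Tue, Wed — 3 of them qualify.
Total: 175 + 3 = 178.
Holidays: 17 December 1916 (Sun); 20 December 1916 (Wed); 19 February 1917 (Mon); 5 May 1917 (Sat); 21 June 1917 (Thu); 8 July 1917 (Sun).
3 of the 6 holidays fall on weekdays; the rest are weekends and were already excluded.
Business days: 178 − 3 = 175.

175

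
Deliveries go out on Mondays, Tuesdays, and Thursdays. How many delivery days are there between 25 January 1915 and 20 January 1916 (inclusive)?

156

25 January 1915 is a Monday.
That's 361 days from start to end, counting both.
361 = 7 × 51 + 4, so there are 51 full weeks plus 4 extra days.
Each full week contributes 3 days from the set (Mon, Tue, Thu): 51 × 3 = 153.
The 4 extra days are Monday, Tuesday, Wednesday, Thursday — 3 of them qualify.
Total: 153 + 3 = 156.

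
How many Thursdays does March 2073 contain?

5

1 March 2073 is a Wednesday.
That's 31 days from start to end, counting both.
31 = 7 × 4 + 3, so there are 4 full weeks plus 3 extra days.
Each full week contributes one Thursday: 4 so far.
The 3 extra days are Wednesday, Thursday, Friday — 1 of them qualifies.
Total: 4 + 1 = 5.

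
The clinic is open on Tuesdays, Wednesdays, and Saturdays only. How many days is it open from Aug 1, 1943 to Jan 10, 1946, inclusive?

Aug 1, 1943 is a Sunday.
The range spans 894 days (inclusive of both endpoints).
894 = 7 × 127 + 5, so there are 127 full weeks plus 5 extra days.
Each full week contributes 3 days from the set (Tue, Wed, Sat): 127 × 3 = 381.
The 5 extra days are Sun, Mon, Tue, Wed, Thu — 2 of them qualify.
Total: 381 + 2 = 383.

383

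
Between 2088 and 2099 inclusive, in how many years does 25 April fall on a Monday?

2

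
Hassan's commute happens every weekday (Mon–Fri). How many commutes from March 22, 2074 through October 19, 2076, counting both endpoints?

March 22, 2074 is a Thursday.
From March 22, 2074 to October 19, 2076 is 943 days inclusive.
943 = 7 × 134 + 5, so there are 134 full weeks plus 5 extra days.
Each full week contributes 5 weekdays (Mon–Fri): 134 × 5 = 670.
The 5 extra days are Thu, Fri, Sat, Sun, Mon — 3 of them qualify.
Total: 670 + 3 = 673.

673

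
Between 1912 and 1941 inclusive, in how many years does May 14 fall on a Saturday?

4

Day of week of May 14 in each year:
1912: Tue, 1913: Wed, 1914: Thu, 1915: Fri, 1916: Sun, 1917: Mon, 1918: Tue, 1919: Wed, 1920: Fri, 1921: Sat ✓, 1922: Sun, 1923: Mon, 1924: Wed, 1925: Thu, 1926: Fri, 1927: Sat ✓, 1928: Mon, 1929: Tue, 1930: Wed, 1931: Thu, 1932: Sat ✓, 1933: Sun, 1934: Mon, 1935: Tue, 1936: Thu, 1937: Fri, 1938: Sat ✓, 1939: Sun, 1940: Tue, 1941: Wed
Saturdays: 1921, 1927, 1932, 1938.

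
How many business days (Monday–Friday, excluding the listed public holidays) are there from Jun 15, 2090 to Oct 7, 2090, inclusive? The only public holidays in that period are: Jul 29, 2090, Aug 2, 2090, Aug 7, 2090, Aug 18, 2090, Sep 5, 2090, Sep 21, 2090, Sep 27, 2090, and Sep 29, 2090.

75 business days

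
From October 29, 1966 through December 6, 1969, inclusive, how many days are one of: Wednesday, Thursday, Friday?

486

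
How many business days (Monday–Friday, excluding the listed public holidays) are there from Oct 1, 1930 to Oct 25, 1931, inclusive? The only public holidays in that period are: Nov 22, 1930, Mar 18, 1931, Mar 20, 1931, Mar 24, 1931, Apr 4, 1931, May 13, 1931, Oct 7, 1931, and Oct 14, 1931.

272

Oct 1, 1930 is a Wednesday.
From Oct 1, 1930 to Oct 25, 1931 is 390 days inclusive.
390 = 7 × 55 + 5, so there are 55 full weeks plus 5 extra days.
Each full week contributes 5 weekdays (Mon–Fri): 55 × 5 = 275.
The 5 extra days are Wed, Thu, Fri, Sat, Sun — 3 of them qualify.
Total: 275 + 3 = 278.
Holidays: Nov 22, 1930 (Sat); Mar 18, 1931 (Wed); Mar 20, 1931 (Fri); Mar 24, 1931 (Tue); Apr 4, 1931 (Sat); May 13, 1931 (Wed); Oct 7, 1931 (Wed); Oct 14, 1931 (Wed).
6 of the 8 holidays fall on weekdays; the rest are weekends and were already excluded.
Business days: 278 − 6 = 272.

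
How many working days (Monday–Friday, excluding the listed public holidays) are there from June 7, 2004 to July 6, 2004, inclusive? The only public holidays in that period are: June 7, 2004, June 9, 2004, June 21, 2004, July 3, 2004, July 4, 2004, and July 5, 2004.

18

June 7, 2004 is a Monday.
That's 30 days from start to end, counting both.
30 = 7 × 4 + 2, so there are 4 full weeks plus 2 extra days.
Each full week contributes 5 weekdays (Mon–Fri): 4 × 5 = 20.
The 2 extra days are Monday, Tuesday — 2 of them qualify.
Total: 20 + 2 = 22.
Holidays: June 7, 2004 (Mon); June 9, 2004 (Wed); June 21, 2004 (Mon); July 3, 2004 (Sat); July 4, 2004 (Sun); July 5, 2004 (Mon).
4 of the 6 holidays fall on weekdays; the rest are weekends and were already excluded.
Business days: 22 − 4 = 18.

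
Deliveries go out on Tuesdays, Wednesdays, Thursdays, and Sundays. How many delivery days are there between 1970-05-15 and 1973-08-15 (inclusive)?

1970-05-15 is a Friday.
That's 1189 days from start to end, counting both.
1189 = 7 × 169 + 6, so there are 169 full weeks plus 6 extra days.
Each full week contributes 4 days from the set (Tue, Wed, Thu, Sun): 169 × 4 = 676.
The 6 extra days are Friday, Saturday, Sunday, Monday, Tuesday, Wednesday — 3 of them qualify.
Total: 676 + 3 = 679.

679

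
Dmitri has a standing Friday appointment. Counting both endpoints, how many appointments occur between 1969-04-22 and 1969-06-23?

1969-04-22 is a Tuesday.
That's 63 days from start to end, counting both.
63 = 7 × 9, so the span is exactly 9 full weeks.
Each full week contributes one Friday: 9 so far.
Total: 9.

9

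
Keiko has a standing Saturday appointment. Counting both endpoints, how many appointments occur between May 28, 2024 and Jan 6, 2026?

84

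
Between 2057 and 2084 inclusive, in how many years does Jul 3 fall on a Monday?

Day of week of July 3 in each year:
2057: Tue, 2058: Wed, 2059: Thu, 2060: Sat, 2061: Sun, 2062: Mon ✓, 2063: Tue, 2064: Thu, 2065: Fri, 2066: Sat, 2067: Sun, 2068: Tue, 2069: Wed, 2070: Thu, 2071: Fri, 2072: Sun, 2073: Mon ✓, 2074: Tue, 2075: Wed, 2076: Fri, 2077: Sat, 2078: Sun, 2079: Mon ✓, 2080: Wed, 2081: Thu, 2082: Fri, 2083: Sat, 2084: Mon ✓
Mondays: 2062, 2073, 2079, 2084.

4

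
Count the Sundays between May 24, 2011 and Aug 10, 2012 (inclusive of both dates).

63

May 24, 2011 is a Tuesday.
That's 445 days from start to end, counting both.
445 = 7 × 63 + 4, so there are 63 full weeks plus 4 extra days.
Each full week contributes one Sunday: 63 so far.
The 4 extra days are Tuesday, Wednesday, Thursday, Friday — none qualify.
Total: 63 + 0 = 63.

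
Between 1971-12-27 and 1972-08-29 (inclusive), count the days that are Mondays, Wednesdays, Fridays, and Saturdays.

141

1971-12-27 is a Monday.
From 1971-12-27 to 1972-08-29 is 247 days inclusive.
247 = 7 × 35 + 2, so there are 35 full weeks plus 2 extra days.
Each full week contributes 4 days from the set (Mon, Wed, Fri, Sat): 35 × 4 = 140.
The 2 extra days are Mon, Tue — 1 of them qualifies.
Total: 140 + 1 = 141.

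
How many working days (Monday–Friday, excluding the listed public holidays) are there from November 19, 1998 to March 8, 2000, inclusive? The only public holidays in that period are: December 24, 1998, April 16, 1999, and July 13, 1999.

November 19, 1998 is a Thursday.
That's 476 days from start to end, counting both.
476 = 7 × 68, so the span is exactly 68 full weeks.
Each full week contributes 5 weekdays (Mon–Fri): 68 × 5 = 340.
Total: 340.
Holidays: December 24, 1998 (Thu); April 16, 1999 (Fri); July 13, 1999 (Tue).
All 3 holidays fall on weekdays, so subtract 3.
Business days: 340 − 3 = 337.

337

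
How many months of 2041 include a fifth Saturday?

A month has five Saturdays exactly when Saturday falls within its first (length − 28) days.
Jan: 31 days, starts Tue → 5 of Tue, Wed, Thu
Feb: 28 days, starts Fri → 5 of (none)
Mar: 31 days, starts Fri → 5 of Fri, Sat, Sun ✓
Apr: 30 days, starts Mon → 5 of Mon, Tue
May: 31 days, starts Wed → 5 of Wed, Thu, Fri
Jun: 30 days, starts Sat → 5 of Sat, Sun ✓
Jul: 31 days, starts Mon → 5 of Mon, Tue, Wed
Aug: 31 days, starts Thu → 5 of Thu, Fri, Sat ✓
Sep: 30 days, starts Sun → 5 of Sun, Mon
Oct: 31 days, starts Tue → 5 of Tue, Wed, Thu
Nov: 30 days, starts Fri → 5 of Fri, Sat ✓
Dec: 31 days, starts Sun → 5 of Sun, Mon, Tue
Months with five Saturdays: Mar, Jun, Aug, Nov.

4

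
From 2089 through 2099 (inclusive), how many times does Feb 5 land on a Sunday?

Day of week of February 5 in each year:
2089: Sat, 2090: Sun ✓, 2091: Mon, 2092: Tue, 2093: Thu, 2094: Fri, 2095: Sat, 2096: Sun ✓, 2097: Tue, 2098: Wed, 2099: Thu
Sundays: 2090, 2096.

2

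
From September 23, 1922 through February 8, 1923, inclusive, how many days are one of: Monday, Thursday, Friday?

59

September 23, 1922 is a Saturday.
The range spans 139 days (inclusive of both endpoints).
139 = 7 × 19 + 6, so there are 19 full weeks plus 6 extra days.
Each full week contributes 3 days from the set (Mon, Thu, Fri): 19 × 3 = 57.
The 6 extra days are Sat, Sun, Mon, Tue, Wed, Thu — 2 of them qualify.
Total: 57 + 2 = 59.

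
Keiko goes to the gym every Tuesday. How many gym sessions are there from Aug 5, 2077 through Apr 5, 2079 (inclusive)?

87 Tuesdays

Aug 5, 2077 is a Thursday.
That's 609 days from start to end, counting both.
609 = 7 × 87, so the span is exactly 87 full weeks.
Each full week contributes one Tuesday: 87 so far.
Total: 87.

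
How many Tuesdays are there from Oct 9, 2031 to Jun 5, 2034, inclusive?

138

Oct 9, 2031 is a Thursday.
That's 971 days from start to end, counting both.
971 = 7 × 138 + 5, so there are 138 full weeks plus 5 extra days.
Each full week contributes one Tuesday: 138 so far.
The 5 extra days are Thu, Fri, Sat, Sun, Mon — none qualify.
Total: 138 + 0 = 138.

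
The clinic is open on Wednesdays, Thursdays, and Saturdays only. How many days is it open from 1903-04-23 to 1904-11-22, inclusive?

248

1903-04-23 is a Thursday.
That's 580 days from start to end, counting both.
580 = 7 × 82 + 6, so there are 82 full weeks plus 6 extra days.
Each full week contributes 3 days from the set (Wed, Thu, Sat): 82 × 3 = 246.
The 6 extra days are Thursday, Friday, Saturday, Sunday, Monday, Tuesday — 2 of them qualify.
Total: 246 + 2 = 248.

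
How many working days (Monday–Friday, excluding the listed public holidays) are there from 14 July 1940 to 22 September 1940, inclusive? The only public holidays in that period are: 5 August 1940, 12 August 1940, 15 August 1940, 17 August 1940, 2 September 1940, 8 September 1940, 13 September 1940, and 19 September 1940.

44 working days

14 July 1940 is a Sunday.
That's 71 days from start to end, counting both.
71 = 7 × 10 + 1, so there are 10 full weeks plus 1 extra day.
Each full week contributes 5 weekdays (Mon–Fri): 10 × 5 = 50.
The 1 extra day is Sunday — none qualify.
Total: 50 + 0 = 50.
Holidays: 5 August 1940 (Mon); 12 August 1940 (Mon); 15 August 1940 (Thu); 17 August 1940 (Sat); 2 September 1940 (Mon); 8 September 1940 (Sun); 13 September 1940 (Fri); 19 September 1940 (Thu).
6 of the 8 holidays fall on weekdays; the rest are weekends and were already excluded.
Business days: 50 − 6 = 44.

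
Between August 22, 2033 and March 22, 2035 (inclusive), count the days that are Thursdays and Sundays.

165

August 22, 2033 is a Monday.
That's 578 days from start to end, counting both.
578 = 7 × 82 + 4, so there are 82 full weeks plus 4 extra days.
Each full week contributes 2 days from the set (Thu, Sun): 82 × 2 = 164.
The 4 extra days are Mon, Tue, Wed, Thu — 1 of them qualifies.
Total: 164 + 1 = 165.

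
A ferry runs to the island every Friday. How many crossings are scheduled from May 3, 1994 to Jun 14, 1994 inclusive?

May 3, 1994 is a Tuesday.
From May 3, 1994 to Jun 14, 1994 is 43 days inclusive.
43 = 7 × 6 + 1, so there are 6 full weeks plus 1 extra day.
Each full week contributes one Friday: 6 so far.
The 1 extra day is Tue — none qualify.
Total: 6 + 0 = 6.

6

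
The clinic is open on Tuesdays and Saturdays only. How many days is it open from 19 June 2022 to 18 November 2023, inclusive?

19 June 2022 is a Sunday.
The range spans 518 days (inclusive of both endpoints).
518 = 7 × 74, so the span is exactly 74 full weeks.
Each full week contributes 2 days from the set (Tue, Sat): 74 × 2 = 148.

148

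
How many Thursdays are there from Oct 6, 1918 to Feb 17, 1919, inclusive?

19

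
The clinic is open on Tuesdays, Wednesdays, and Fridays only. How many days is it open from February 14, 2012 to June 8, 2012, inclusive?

51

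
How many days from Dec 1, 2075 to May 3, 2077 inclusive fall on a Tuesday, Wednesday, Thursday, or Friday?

296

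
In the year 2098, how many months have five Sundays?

4

A month has five Sundays exactly when Sunday falls within its first (length − 28) days.
Jan: 31 days, starts Wed → 5 of Wed, Thu, Fri
Feb: 28 days, starts Sat → 5 of (none)
Mar: 31 days, starts Sat → 5 of Sat, Sun, Mon ✓
Apr: 30 days, starts Tue → 5 of Tue, Wed
May: 31 days, starts Thu → 5 of Thu, Fri, Sat
Jun: 30 days, starts Sun → 5 of Sun, Mon ✓
Jul: 31 days, starts Tue → 5 of Tue, Wed, Thu
Aug: 31 days, starts Fri → 5 of Fri, Sat, Sun ✓
Sep: 30 days, starts Mon → 5 of Mon, Tue
Oct: 31 days, starts Wed → 5 of Wed, Thu, Fri
Nov: 30 days, starts Sat → 5 of Sat, Sun ✓
Dec: 31 days, starts Mon → 5 of Mon, Tue, Wed
Months with five Sundays: Mar, Jun, Aug, Nov.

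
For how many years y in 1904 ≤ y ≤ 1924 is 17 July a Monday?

Day of week of July 17 in each year:
1904: Sun, 1905: Mon ✓, 1906: Tue, 1907: Wed, 1908: Fri, 1909: Sat, 1910: Sun, 1911: Mon ✓, 1912: Wed, 1913: Thu, 1914: Fri, 1915: Sat, 1916: Mon ✓, 1917: Tue, 1918: Wed, 1919: Thu, 1920: Sat, 1921: Sun, 1922: Mon ✓, 1923: Tue, 1924: Thu
Mondays: 1905, 1911, 1916, 1922.

4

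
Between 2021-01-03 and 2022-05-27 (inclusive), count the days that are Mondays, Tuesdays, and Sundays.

2021-01-03 is a Sunday.
That's 510 days from start to end, counting both.
510 = 7 × 72 + 6, so there are 72 full weeks plus 6 extra days.
Each full week contributes 3 days from the set (Mon, Tue, Sun): 72 × 3 = 216.
The 6 extra days are Sunday, Monday, Tuesday, Wednesday, Thursday, Friday — 3 of them qualify.
Total: 216 + 3 = 219.

219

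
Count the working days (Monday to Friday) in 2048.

262 weekdays

2048-01-01 is a Wednesday.
That's 366 days from start to end, counting both.
366 = 7 × 52 + 2, so there are 52 full weeks plus 2 extra days.
Each full week contributes 5 weekdays (Mon–Fri): 52 × 5 = 260.
The 2 extra days are Wednesday, Thursday — 2 of them qualify.
Total: 260 + 2 = 262.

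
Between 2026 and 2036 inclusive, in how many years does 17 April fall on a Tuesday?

Day of week of April 17 in each year:
2026: Fri, 2027: Sat, 2028: Mon, 2029: Tue ✓, 2030: Wed, 2031: Thu, 2032: Sat, 2033: Sun, 2034: Mon, 2035: Tue ✓, 2036: Thu
Tuesdays: 2029, 2035.

2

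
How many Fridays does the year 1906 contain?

52

1906-01-01 is a Monday.
The range spans 365 days (inclusive of both endpoints).
365 = 7 × 52 + 1, so there are 52 full weeks plus 1 extra day.
Each full week contributes one Friday: 52 so far.
The 1 extra day is Mon — none qualify.
Total: 52 + 0 = 52.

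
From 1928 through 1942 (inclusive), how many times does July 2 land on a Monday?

Day of week of July 2 in each year:
1928: Mon ✓, 1929: Tue, 1930: Wed, 1931: Thu, 1932: Sat, 1933: Sun, 1934: Mon ✓, 1935: Tue, 1936: Thu, 1937: Fri, 1938: Sat, 1939: Sun, 1940: Tue, 1941: Wed, 1942: Thu
Mondays: 1928, 1934.

2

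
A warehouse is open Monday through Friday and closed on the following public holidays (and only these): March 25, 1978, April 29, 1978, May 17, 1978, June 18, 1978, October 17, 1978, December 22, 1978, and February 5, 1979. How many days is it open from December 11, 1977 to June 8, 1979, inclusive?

386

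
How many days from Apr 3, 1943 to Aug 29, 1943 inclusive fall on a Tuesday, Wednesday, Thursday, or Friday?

Apr 3, 1943 is a Saturday.
The range spans 149 days (inclusive of both endpoints).
149 = 7 × 21 + 2, so there are 21 full weeks plus 2 extra days.
Each full week contributes 4 days from the set (Tue, Wed, Thu, Fri): 21 × 4 = 84.
The 2 extra days are Sat, Sun — none qualify.
Total: 84 + 0 = 84.

84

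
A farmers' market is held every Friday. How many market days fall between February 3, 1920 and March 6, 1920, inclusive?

February 3, 1920 is a Tuesday.
From February 3, 1920 to March 6, 1920 is 33 days inclusive.
33 = 7 × 4 + 5, so there are 4 full weeks plus 5 extra days.
Each full week contributes one Friday: 4 so far.
The 5 extra days are Tuesday, Wednesday, Thursday, Friday, Saturday — 1 of them qualifies.
Total: 4 + 1 = 5.

5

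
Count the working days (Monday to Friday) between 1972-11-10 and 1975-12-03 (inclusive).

1972-11-10 is a Friday.
From 1972-11-10 to 1975-12-03 is 1119 days inclusive.
1119 = 7 × 159 + 6, so there are 159 full weeks plus 6 extra days.
Each full week contributes 5 weekdays (Mon–Fri): 159 × 5 = 795.
The 6 extra days are Fri, Sat, Sun, Mon, Tue, Wed — 4 of them qualify.
Total: 795 + 4 = 799.

799 weekdays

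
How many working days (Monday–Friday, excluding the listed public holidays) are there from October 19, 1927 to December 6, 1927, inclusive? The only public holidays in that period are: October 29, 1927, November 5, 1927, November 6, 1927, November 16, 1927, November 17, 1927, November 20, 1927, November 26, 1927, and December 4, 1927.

October 19, 1927 is a Wednesday.
The range spans 49 days (inclusive of both endpoints).
49 = 7 × 7, so the span is exactly 7 full weeks.
Each full week contributes 5 weekdays (Mon–Fri): 7 × 5 = 35.
Holidays: October 29, 1927 (Sat); November 5, 1927 (Sat); November 6, 1927 (Sun); November 16, 1927 (Wed); November 17, 1927 (Thu); November 20, 1927 (Sun); November 26, 1927 (Sat); December 4, 1927 (Sun).
2 of the 8 holidays fall on weekdays; the rest are weekends and were already excluded.
Business days: 35 − 2 = 33.

33 working days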